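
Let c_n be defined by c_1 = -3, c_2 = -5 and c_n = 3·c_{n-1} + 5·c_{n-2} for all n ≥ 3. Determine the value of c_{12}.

c_3 = -30  c_4 = -115  c_5 = -495  c_6 = -2060  c_7 = -8655  c_8 = -36265  c_9 = -152070  c_{10} = -637535  c_{11} = -2672955  c_{12} = -11206540.

-11206540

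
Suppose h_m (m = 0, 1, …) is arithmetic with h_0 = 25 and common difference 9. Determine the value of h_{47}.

h_m = 25 + (m - 0)·9.
h_{47} = 25 + 47·9 = 448.

448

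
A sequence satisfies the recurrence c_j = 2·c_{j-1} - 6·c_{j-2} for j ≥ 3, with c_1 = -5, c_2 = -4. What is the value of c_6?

-400

c_3 = 22, c_4 = 68, c_5 = 4, c_6 = -400.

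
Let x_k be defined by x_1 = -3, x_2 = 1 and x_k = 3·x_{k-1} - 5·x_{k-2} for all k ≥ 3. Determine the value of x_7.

Step forward from the initial values:
x_3 = 18, x_4 = 49, x_5 = 57, x_6 = -74, x_7 = -507.

-507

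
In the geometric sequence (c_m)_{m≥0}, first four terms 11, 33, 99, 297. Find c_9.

216513

Common ratio r = 3.
c_m = 11·3^(m-0).
c_9 = 11·3^9 = 216513.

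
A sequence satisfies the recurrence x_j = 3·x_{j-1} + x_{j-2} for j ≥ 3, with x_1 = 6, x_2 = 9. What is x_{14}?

16693569

Step forward from the initial values:
x_3 = 33;  x_4 = 108;  x_5 = 357;  …;  x_{11} = 463353;  x_{12} = 1530351;  x_{13} = 5054406;  x_{14} = 16693569.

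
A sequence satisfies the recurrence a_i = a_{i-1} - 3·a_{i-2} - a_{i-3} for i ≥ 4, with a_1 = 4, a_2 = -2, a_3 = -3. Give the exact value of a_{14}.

Iterate the recurrence:
a_4 = -1;  a_5 = 10;  a_6 = 16;  …;  a_{11} = 393;  a_{12} = -93;  a_{13} = -1450;  a_{14} = -1564.

-1564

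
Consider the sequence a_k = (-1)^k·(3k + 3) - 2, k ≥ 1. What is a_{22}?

(-1)^22 = 1; 3k + 3 at k=22 is 69; so a_{22} = 67.

67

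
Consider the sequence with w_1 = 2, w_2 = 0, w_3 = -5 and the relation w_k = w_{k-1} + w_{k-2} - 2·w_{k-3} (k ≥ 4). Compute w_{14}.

-34

Iterate the recurrence:
w_4 = -9, w_5 = -14, w_6 = -13, …, w_{11} = 58, w_{12} = 59, w_{13} = 23, w_{14} = -34.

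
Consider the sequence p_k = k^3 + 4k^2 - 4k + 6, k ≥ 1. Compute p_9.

p_9 = 1·9^3 + 4·9^2 - 4·9 + 6 = 1023.

1023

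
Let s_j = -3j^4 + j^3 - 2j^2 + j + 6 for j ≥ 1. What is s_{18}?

-309720

s_{18} = -3·18^4 + 1·18^3 - 2·18^2 + 1·18 + 6 = -309720.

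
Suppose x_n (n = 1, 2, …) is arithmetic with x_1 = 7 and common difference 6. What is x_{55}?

331

x_n = 7 + (n - 1)·6.
x_{55} = 7 + 54·6 = 331.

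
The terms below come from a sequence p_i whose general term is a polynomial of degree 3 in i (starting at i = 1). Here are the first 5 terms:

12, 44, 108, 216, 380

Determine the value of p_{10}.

1st diffs: 32, 64, 108, 164.
2nd diffs: 32, 44, 56.
3rd diffs: 12, 12 (constant).
Newton forward-difference form: p_i = 12 + 32·C(i-1,1) + 32·C(i-1,2) + 12·C(i-1,3).
At i = 10: i-1 = 9, so p_{10} = 12 + 288 + 1152 + 1008 = 2460.

2460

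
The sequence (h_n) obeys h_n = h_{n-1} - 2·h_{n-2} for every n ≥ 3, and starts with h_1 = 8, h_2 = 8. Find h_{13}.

-8

Step forward from the initial values:
h_3 = -8  h_4 = -24  h_5 = -8  …  h_{10} = -88  h_{11} = 184  h_{12} = 360  h_{13} = -8.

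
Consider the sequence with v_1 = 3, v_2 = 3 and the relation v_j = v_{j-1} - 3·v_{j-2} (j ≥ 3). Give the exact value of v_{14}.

Step forward from the initial values:
v_3 = -6  v_4 = -15  v_5 = 3  …  v_{11} = 759  v_{12} = 480  v_{13} = -1797  v_{14} = -3237.

-3237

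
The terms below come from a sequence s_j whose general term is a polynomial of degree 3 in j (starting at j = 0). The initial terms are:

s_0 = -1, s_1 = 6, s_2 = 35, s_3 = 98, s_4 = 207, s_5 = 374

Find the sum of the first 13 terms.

1st diffs: 7, 29, 63, 109, 167.
2nd diffs: 22, 34, 46, 58.
3rd diffs: 12, 12, 12 (constant).
Newton forward-difference form: s_j = -1 + 7·C(j,1) + 22·C(j,2) + 12·C(j,3).
Continuing: …, 611, 930, 1343, 1862, …, s_{12} = 4175.
Summing j = 0..12 (13 terms) gives 15405.

15405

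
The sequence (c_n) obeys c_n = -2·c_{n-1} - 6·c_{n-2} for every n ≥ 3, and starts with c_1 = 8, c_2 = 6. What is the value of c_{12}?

-141504

c_3 = -60;  c_4 = 84;  c_5 = 192;  c_6 = -888;  c_7 = 624;  c_8 = 4080;  c_9 = -11904;  c_{10} = -672;  c_{11} = 72768;  c_{12} = -141504.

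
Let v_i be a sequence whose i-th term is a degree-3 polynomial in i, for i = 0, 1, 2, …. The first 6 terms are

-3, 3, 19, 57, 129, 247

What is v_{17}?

9619

1st diffs: 6, 16, 38, 72, 118.
2nd diffs: 10, 22, 34, 46.
3rd diffs: 12, 12, 12 (constant).
Newton forward-difference form: v_i = -3 + 6·C(i,1) + 10·C(i,2) + 12·C(i,3).
At i = 17: i = 17, so v_{17} = -3 + 102 + 1360 + 8160 = 9619.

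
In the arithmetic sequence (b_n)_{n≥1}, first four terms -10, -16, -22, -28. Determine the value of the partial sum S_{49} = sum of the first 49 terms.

-7546

Common difference d = -6.
b_n = -10 + (n - 1)·(-6).
b_{49} = -298; S = 49·(-10 + (-298))/2 = -7546.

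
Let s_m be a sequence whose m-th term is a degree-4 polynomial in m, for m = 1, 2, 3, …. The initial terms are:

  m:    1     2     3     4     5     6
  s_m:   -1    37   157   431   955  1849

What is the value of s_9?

8311

1st diffs: 38, 120, 274, 524, 894.
2nd diffs: 82, 154, 250, 370.
3rd diffs: 72, 96, 120.
4th diffs: 24, 24 (constant).
Newton forward-difference form: s_m = -1 + 38·C(m-1,1) + 82·C(m-1,2) + 72·C(m-1,3) + 24·C(m-1,4).
At m = 9: m-1 = 8, so s_9 = -1 + 304 + 2296 + 4032 + 1680 = 8311.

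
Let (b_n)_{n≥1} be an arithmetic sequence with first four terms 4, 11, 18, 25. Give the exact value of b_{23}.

Common difference d = 7.
b_n = 4 + (n - 1)·7.
b_{23} = 4 + 22·7 = 158.

158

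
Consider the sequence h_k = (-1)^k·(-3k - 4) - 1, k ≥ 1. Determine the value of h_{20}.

(-1)^20 = 1; -3k - 4 at k=20 is -64; so h_{20} = -65.

-65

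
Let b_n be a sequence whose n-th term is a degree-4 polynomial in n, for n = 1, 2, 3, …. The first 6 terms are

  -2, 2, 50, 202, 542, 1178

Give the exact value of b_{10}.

9682

1st diffs: 4, 48, 152, 340, 636.
2nd diffs: 44, 104, 188, 296.
3rd diffs: 60, 84, 108.
4th diffs: 24, 24 (constant).
Newton forward-difference form: b_n = -2 + 4·C(n-1,1) + 44·C(n-1,2) + 60·C(n-1,3) + 24·C(n-1,4).
At n = 10: n-1 = 9, so b_{10} = -2 + 36 + 1584 + 5040 + 3024 = 9682.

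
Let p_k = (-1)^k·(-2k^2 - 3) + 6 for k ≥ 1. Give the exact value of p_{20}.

-797

(-1)^20 = 1; -2k^2 - 3 at k=20 is -803; so p_{20} = -797.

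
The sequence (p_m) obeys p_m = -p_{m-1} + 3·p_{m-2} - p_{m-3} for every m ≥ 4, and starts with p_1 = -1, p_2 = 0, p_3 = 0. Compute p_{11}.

Compute successive terms:
p_4 = 1  p_5 = -1  p_6 = 4  p_7 = -8  p_8 = 21  p_9 = -49  p_{10} = 120  p_{11} = -288.

-288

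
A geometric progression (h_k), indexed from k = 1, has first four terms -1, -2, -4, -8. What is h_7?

Common ratio r = 2.
h_k = (-1)·2^(k-1).
h_7 = (-1)·2^6 = -64.

-64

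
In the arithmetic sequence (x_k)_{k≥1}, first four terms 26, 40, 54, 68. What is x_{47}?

Common difference d = 14.
x_k = 26 + (k - 1)·14.
x_{47} = 26 + 46·14 = 670.

670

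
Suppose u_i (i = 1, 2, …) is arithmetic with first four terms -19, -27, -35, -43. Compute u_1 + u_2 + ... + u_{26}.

-3094

Common difference d = -8.
u_i = -19 + (i - 1)·(-8).
u_{26} = -219; S = 26·(-19 + (-219))/2 = -3094.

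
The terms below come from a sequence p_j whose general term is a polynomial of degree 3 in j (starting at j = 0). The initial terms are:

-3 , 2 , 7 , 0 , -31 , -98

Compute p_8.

-635

1st diffs: 5, 5, -7, -31, -67.
2nd diffs: 0, -12, -24, -36.
3rd diffs: -12, -12, -12 (constant).
Newton forward-difference form: p_j = -3 + 5·C(j,1) + (-12)·C(j,3).
At j = 8: j = 8, so p_8 = -3 + 40 - 672 = -635.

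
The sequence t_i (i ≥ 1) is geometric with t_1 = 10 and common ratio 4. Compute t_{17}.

42949672960

t_i = 10·4^(i-1).
t_{17} = 10·4^16 = 42949672960.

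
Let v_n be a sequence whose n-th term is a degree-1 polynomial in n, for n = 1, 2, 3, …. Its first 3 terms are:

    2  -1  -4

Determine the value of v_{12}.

-31

1st diffs: -3, -3 (constant).
So v_n = -3n + 5.
Evaluating at n = 12 gives v_{12} = -31.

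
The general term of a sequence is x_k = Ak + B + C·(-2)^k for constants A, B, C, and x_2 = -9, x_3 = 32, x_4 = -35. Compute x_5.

Write the equations: 2A + B + 4C = -9; 3A + B - 8C = 32; 4A + B + 16C = -35.
Subtracting the first from the second: A - 12C = 41.
Subtracting the second from the third: A + 24C = -67.
Solving: C = -3, A = 5, then B = -7.
Hence x_5 = 5·5 + (-7) + (-3)·(-32) = 114.

114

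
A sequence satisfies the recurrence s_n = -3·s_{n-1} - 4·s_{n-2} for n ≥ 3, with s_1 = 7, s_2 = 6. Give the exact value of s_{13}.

-55838

Step forward from the initial values:
s_3 = -46; s_4 = 114; s_5 = -158; …; s_{10} = -2094; s_{11} = -6142; s_{12} = 26802; s_{13} = -55838.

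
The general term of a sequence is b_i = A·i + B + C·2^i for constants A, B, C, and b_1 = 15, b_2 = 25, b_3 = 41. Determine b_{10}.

At i = 1, 2, 3: A + B + 2C = 15; 2A + B + 4C = 25; 3A + B + 8C = 41.
Subtracting the first from the second: A + 2C = 10.
Subtracting the second from the third: A + 4C = 16.
Solving: C = 3, A = 4, then B = 5.
Hence b_{10} = 4·10 + 5 + 3·1024 = 3117.

3117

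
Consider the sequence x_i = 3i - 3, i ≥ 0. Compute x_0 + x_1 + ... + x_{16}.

Over i = 0..16: Σi = 136.
Total = (3)·136 + (-3)·17 = 357.

357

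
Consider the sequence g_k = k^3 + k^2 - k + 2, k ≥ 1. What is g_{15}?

g_{15} = 1·15^3 + 1·15^2 - 1·15 + 2 = 3587.

3587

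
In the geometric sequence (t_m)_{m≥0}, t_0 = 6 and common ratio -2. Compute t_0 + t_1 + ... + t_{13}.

t_m = 6·(-2)^(m-0).
S = 6·((-2)^14 - 1)/(-2 - 1) = 6·(16384 - 1)/(-3) = -32766.

-32766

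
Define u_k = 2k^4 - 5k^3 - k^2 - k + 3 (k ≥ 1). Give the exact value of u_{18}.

u_{18} = 2·18^4 - 5·18^3 - 1·18^2 - 1·18 + 3 = 180453.

180453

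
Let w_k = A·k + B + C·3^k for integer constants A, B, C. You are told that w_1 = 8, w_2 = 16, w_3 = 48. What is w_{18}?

774840912

Write the equations: A + B + 3C = 8; 2A + B + 9C = 16; 3A + B + 27C = 48.
Subtracting the first from the second: A + 6C = 8.
Subtracting the second from the third: A + 18C = 32.
Solving: C = 2, A = -4, then B = 6.
Therefore w_{18} = -72 + 6 + 2·387420489 = 774840912.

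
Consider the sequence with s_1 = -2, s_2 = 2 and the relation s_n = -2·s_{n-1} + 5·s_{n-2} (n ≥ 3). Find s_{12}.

s_3 = -14; s_4 = 38; s_5 = -146; s_6 = 482; s_7 = -1694; s_8 = 5798; s_9 = -20066; s_{10} = 69122; s_{11} = -238574; s_{12} = 822758.

822758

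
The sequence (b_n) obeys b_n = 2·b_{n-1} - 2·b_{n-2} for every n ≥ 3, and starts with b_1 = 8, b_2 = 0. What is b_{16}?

2048

Compute successive terms:
b_3 = -16, b_4 = -32, b_5 = -32, …, b_{13} = -512, b_{14} = 0, b_{15} = 1024, b_{16} = 2048.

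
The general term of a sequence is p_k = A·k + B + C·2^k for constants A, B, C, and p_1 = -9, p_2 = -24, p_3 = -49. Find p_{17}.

-655439

Write the equations: A + B + 2C = -9; 2A + B + 4C = -24; 3A + B + 8C = -49.
Subtracting the first from the second: A + 2C = -15.
Subtracting the second from the third: A + 4C = -25.
Solving: C = -5, A = -5, then B = 6.
Therefore p_{17} = -85 + 6 + (-5)·131072 = -655439.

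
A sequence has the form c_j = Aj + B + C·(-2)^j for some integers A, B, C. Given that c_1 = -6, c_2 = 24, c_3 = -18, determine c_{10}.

4152

At j = 1, 2, 3: A + B - 2C = -6; 2A + B + 4C = 24; 3A + B - 8C = -18.
Subtracting the first from the second: A + 6C = 30.
Subtracting the second from the third: A - 12C = -42.
Solving: C = 4, A = 6, then B = -4.
Therefore c_{10} = 60 + (-4) + 4·1024 = 4152.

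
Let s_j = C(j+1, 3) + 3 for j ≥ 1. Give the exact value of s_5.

23

C(6, 3) = 20, so s_5 = 23.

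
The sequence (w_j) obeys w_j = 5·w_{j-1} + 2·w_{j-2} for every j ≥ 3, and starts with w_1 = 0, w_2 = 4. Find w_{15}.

11615167460

Applying the relation repeatedly:
w_3 = 20  w_4 = 108  w_5 = 580  …  w_{12} = 74911628  w_{13} = 402446340  w_{14} = 2162054956  w_{15} = 11615167460.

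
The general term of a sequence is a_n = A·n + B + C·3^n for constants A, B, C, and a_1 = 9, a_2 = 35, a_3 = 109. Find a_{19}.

Write the equations: A + B + 3C = 9; 2A + B + 9C = 35; 3A + B + 27C = 109.
Subtracting the first from the second: A + 6C = 26.
Subtracting the second from the third: A + 18C = 74.
Solving: C = 4, A = 2, then B = -5.
Therefore a_{19} = 38 + (-5) + 4·1162261467 = 4649045901.

4649045901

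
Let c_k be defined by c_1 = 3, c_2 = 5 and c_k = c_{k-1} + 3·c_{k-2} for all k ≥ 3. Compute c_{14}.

126485

c_3 = 14, c_4 = 29, c_5 = 71, …, c_{11} = 10367, c_{12} = 23846, c_{13} = 54947, c_{14} = 126485.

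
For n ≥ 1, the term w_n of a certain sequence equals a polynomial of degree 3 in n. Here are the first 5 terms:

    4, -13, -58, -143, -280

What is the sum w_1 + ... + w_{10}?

-6605

1st diffs: -17, -45, -85, -137.
2nd diffs: -28, -40, -52.
3rd diffs: -12, -12 (constant).
Newton forward-difference form: w_n = 4 + (-17)·C(n-1,1) + (-28)·C(n-1,2) + (-12)·C(n-1,3).
Continuing: …, -481, -758, -1123, -1588, …, w_{10} = -2165.
Summing n = 1..10 (10 terms) gives -6605.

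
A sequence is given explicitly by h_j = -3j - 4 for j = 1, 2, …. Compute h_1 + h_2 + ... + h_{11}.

-242

Over j = 1..11: Σj = 66.
Total = (-3)·66 + (-4)·11 = -242.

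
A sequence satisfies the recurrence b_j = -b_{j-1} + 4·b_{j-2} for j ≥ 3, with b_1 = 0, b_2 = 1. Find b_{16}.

Iterate the recurrence:
b_3 = -1; b_4 = 5; b_5 = -9; …; b_{13} = -19305; b_{14} = 49661; b_{15} = -126881; b_{16} = 325525.

325525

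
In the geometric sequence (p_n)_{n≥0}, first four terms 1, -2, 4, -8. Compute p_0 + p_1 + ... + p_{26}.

44739243

Common ratio r = -2.
p_n = 1·(-2)^(n-0).
S = 1·((-2)^27 - 1)/(-2 - 1) = 1·(-134217728 - 1)/(-3) = 44739243.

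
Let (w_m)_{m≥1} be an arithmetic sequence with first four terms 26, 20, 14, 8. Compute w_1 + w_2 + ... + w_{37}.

Common difference d = -6.
w_m = 26 + (m - 1)·(-6).
w_{37} = -190; S = 37·(26 + (-190))/2 = -3034.

-3034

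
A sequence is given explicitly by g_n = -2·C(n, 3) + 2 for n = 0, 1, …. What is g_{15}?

C(15, 3) = 455, so g_{15} = -908.

-908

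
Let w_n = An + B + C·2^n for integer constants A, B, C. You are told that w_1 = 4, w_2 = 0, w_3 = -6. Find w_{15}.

-32790

At n = 1, 2, 3: A + B + 2C = 4; 2A + B + 4C = 0; 3A + B + 8C = -6.
Subtracting the first from the second: A + 2C = -4.
Subtracting the second from the third: A + 4C = -6.
Solving: C = -1, A = -2, then B = 8.
Hence w_{15} = -2·15 + 8 + (-1)·32768 = -32790.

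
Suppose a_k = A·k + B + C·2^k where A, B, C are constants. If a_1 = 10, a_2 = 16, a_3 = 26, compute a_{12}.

Plug in k = 1, 2, 3: A + B + 2C = 10; 2A + B + 4C = 16; 3A + B + 8C = 26.
Subtracting the first from the second: A + 2C = 6.
Subtracting the second from the third: A + 4C = 10.
Solving: C = 2, A = 2, then B = 4.
Therefore a_{12} = 24 + 4 + 2·4096 = 8220.

8220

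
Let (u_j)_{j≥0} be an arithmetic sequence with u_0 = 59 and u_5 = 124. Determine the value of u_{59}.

826

Common difference d = (124 - 59) / (5 - 0) = 13.
u_j = 59 + (j - 0)·13.
u_{59} = 59 + 59·13 = 826.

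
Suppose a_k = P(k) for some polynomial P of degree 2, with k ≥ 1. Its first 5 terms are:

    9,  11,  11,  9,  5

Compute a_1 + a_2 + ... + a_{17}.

1st diffs: 2, 0, -2, -4.
2nd diffs: -2, -2, -2 (constant).
Newton forward-difference form: a_k = 9 + 2·C(k-1,1) + (-2)·C(k-1,2).
Continuing: …, -1, -9, -19, -31, …, a_{17} = -199.
Summing k = 1..17 (17 terms) gives -935.

-935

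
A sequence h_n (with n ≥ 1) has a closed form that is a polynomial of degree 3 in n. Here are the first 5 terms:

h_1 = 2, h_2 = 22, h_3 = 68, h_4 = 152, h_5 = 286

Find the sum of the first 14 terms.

23324

1st diffs: 20, 46, 84, 134.
2nd diffs: 26, 38, 50.
3rd diffs: 12, 12 (constant).
Newton forward-difference form: h_n = 2 + 20·C(n-1,1) + 26·C(n-1,2) + 12·C(n-1,3).
Continuing: …, 482, 752, 1108, 1562, …, h_{14} = 5722.
Summing n = 1..14 (14 terms) gives 23324.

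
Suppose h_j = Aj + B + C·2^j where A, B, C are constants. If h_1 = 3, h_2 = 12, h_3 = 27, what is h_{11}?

Write the equations: A + B + 2C = 3; 2A + B + 4C = 12; 3A + B + 8C = 27.
Subtracting the first from the second: A + 2C = 9.
Subtracting the second from the third: A + 4C = 15.
Solving: C = 3, A = 3, then B = -6.
Hence h_{11} = 3·11 + (-6) + 3·2048 = 6171.

6171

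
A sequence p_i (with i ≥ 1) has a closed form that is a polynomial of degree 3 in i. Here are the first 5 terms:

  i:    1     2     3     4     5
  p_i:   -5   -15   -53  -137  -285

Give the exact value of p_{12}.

-4625

1st diffs: -10, -38, -84, -148.
2nd diffs: -28, -46, -64.
3rd diffs: -18, -18 (constant).
Newton forward-difference form: p_i = -5 + (-10)·C(i-1,1) + (-28)·C(i-1,2) + (-18)·C(i-1,3).
At i = 12: i-1 = 11, so p_{12} = -5 - 110 - 1540 - 2970 = -4625.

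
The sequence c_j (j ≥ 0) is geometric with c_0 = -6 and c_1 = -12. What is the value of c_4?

Common ratio r = 2.
c_j = (-6)·2^(j-0).
c_4 = (-6)·2^4 = -96.

-96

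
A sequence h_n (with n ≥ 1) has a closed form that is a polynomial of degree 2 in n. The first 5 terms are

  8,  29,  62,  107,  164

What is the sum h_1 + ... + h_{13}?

5174

1st diffs: 21, 33, 45, 57.
2nd diffs: 12, 12, 12 (constant).
So h_n = 6n^2 + 3n - 1.
Continuing: …, 233, 314, 407, 512, …, h_{13} = 1052.
Summing n = 1..13 (13 terms) gives 5174.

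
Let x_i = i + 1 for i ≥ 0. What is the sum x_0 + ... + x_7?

Over i = 0..7: Σi = 28.
Total = (1)·28 + (1)·8 = 36.

36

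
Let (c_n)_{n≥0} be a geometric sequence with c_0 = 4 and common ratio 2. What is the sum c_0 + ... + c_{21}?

c_n = 4·2^(n-0).
S = 4·(2^22 - 1)/(2 - 1) = 4·(4194304 - 1)/(1) = 16777212.

16777212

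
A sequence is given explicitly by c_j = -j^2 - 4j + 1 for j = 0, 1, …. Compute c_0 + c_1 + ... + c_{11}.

-758

Over j = 0..11: Σj = 66, Σj² = 506.
Total = (-1)·506 + (-4)·66 + (1)·12 = -758.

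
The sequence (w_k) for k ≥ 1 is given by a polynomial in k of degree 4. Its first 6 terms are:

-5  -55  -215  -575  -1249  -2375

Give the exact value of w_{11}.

-21295

1st diffs: -50, -160, -360, -674, -1126.
2nd diffs: -110, -200, -314, -452.
3rd diffs: -90, -114, -138.
4th diffs: -24, -24 (constant).
Newton forward-difference form: w_k = -5 + (-50)·C(k-1,1) + (-110)·C(k-1,2) + (-90)·C(k-1,3) + (-24)·C(k-1,4).
At k = 11: k-1 = 10, so w_{11} = -5 - 500 - 4950 - 10800 - 5040 = -21295.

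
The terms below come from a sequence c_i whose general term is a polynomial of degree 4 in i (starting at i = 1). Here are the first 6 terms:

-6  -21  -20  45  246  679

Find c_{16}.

1st diffs: -15, 1, 65, 201, 433.
2nd diffs: 16, 64, 136, 232.
3rd diffs: 48, 72, 96.
4th diffs: 24, 24 (constant).
So c_i = i^4 - 2i^3 - 5i^2 - i + 1.
Evaluating at i = 16 gives c_{16} = 56049.

56049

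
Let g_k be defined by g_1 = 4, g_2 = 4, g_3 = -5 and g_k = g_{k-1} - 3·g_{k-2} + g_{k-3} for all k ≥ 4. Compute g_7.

Applying the relation repeatedly:
g_4 = -13  g_5 = 6  g_6 = 40  g_7 = 9.

9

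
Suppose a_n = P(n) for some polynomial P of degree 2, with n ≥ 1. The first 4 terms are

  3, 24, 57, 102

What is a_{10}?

624

1st diffs: 21, 33, 45.
2nd diffs: 12, 12 (constant).
So a_n = 6n^2 + 3n - 6.
Evaluating at n = 10 gives a_{10} = 624.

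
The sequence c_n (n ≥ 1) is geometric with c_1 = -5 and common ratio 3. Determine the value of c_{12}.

c_n = (-5)·3^(n-1).
c_{12} = (-5)·3^11 = -885735.

-885735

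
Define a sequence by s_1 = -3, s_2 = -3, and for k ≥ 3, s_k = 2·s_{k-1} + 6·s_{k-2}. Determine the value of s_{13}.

-8271168

Iterate the recurrence:
s_3 = -24, s_4 = -66, s_5 = -276, …, s_{10} = -170544, s_{11} = -622464, s_{12} = -2268192, s_{13} = -8271168.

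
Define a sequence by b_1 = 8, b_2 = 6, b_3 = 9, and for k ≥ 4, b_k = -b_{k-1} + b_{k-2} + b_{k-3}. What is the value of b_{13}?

14

Applying the relation repeatedly:
b_4 = 5;  b_5 = 10;  b_6 = 4;  b_7 = 11;  b_8 = 3;  b_9 = 12;  b_{10} = 2;  b_{11} = 13;  b_{12} = 1;  b_{13} = 14.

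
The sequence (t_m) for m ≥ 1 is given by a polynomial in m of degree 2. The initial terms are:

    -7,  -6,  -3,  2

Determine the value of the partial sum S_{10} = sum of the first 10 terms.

215

1st diffs: 1, 3, 5.
2nd diffs: 2, 2 (constant).
So t_m = m^2 - 2m - 6.
Continuing: …, 9, 18, 29, 42, …, t_{10} = 74.
Summing m = 1..10 (10 terms) gives 215.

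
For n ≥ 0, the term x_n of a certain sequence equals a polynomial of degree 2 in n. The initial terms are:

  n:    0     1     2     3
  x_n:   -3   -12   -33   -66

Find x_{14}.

-1221

1st diffs: -9, -21, -33.
2nd diffs: -12, -12 (constant).
Newton forward-difference form: x_n = -3 + (-9)·C(n,1) + (-12)·C(n,2).
At n = 14: n = 14, so x_{14} = -3 - 126 - 1092 = -1221.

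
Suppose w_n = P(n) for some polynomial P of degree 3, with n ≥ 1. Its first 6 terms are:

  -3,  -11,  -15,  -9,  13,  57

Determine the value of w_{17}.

3709

1st diffs: -8, -4, 6, 22, 44.
2nd diffs: 4, 10, 16, 22.
3rd diffs: 6, 6, 6 (constant).
So w_n = n^3 - 4n^2 - 3n + 3.
Evaluating at n = 17 gives w_{17} = 3709.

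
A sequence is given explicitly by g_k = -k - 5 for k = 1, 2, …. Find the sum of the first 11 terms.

-121

Over k = 1..11: Σk = 66.
Total = (-1)·66 + (-5)·11 = -121.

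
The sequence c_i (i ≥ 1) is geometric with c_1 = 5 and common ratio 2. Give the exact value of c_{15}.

81920

c_i = 5·2^(i-1).
c_{15} = 5·2^14 = 81920.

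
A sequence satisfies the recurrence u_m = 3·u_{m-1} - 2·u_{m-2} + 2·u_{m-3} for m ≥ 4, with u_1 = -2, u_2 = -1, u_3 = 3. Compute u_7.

81

Applying the relation repeatedly:
u_4 = 7;  u_5 = 13;  u_6 = 31;  u_7 = 81.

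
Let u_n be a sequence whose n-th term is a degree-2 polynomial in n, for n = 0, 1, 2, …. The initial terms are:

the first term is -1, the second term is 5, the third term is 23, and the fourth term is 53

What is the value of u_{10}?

1st diffs: 6, 18, 30.
2nd diffs: 12, 12 (constant).
Newton forward-difference form: u_n = -1 + 6·C(n,1) + 12·C(n,2).
At n = 10: n = 10, so u_{10} = -1 + 60 + 540 = 599.

599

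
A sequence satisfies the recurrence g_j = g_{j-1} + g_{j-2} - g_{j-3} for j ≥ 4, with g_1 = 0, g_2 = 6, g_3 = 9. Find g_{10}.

Compute successive terms:
g_4 = 15, g_5 = 18, g_6 = 24, g_7 = 27, g_8 = 33, g_9 = 36, g_{10} = 42.

42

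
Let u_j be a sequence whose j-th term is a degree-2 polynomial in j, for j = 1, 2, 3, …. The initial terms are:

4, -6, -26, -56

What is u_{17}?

1st diffs: -10, -20, -30.
2nd diffs: -10, -10 (constant).
Newton forward-difference form: u_j = 4 + (-10)·C(j-1,1) + (-10)·C(j-1,2).
At j = 17: j-1 = 16, so u_{17} = 4 - 160 - 1200 = -1356.

-1356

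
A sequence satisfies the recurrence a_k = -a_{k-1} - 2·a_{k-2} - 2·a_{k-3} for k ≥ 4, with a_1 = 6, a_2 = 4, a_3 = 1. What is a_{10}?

129

Iterate the recurrence:
a_4 = -21  a_5 = 11  a_6 = 29  a_7 = -9  a_8 = -71  a_9 = 31  a_{10} = 129.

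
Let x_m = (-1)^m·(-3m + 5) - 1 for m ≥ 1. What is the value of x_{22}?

-62

(-1)^22 = 1; -3m + 5 at m=22 is -61; so x_{22} = -62.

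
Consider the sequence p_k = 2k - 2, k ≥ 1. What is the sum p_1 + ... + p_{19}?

342

Over k = 1..19: Σk = 190.
Total = (2)·190 + (-2)·19 = 342.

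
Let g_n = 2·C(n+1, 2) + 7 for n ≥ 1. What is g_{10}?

117

C(11, 2) = 55, so g_{10} = 117.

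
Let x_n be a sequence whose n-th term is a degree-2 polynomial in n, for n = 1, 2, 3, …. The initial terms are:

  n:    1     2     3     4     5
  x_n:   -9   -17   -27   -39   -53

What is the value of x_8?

1st diffs: -8, -10, -12, -14.
2nd diffs: -2, -2, -2 (constant).
Newton forward-difference form: x_n = -9 + (-8)·C(n-1,1) + (-2)·C(n-1,2).
At n = 8: n-1 = 7, so x_8 = -9 - 56 - 42 = -107.

-107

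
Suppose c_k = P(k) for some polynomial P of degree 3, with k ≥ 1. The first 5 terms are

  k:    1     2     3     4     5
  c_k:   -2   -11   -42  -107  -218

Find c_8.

1st diffs: -9, -31, -65, -111.
2nd diffs: -22, -34, -46.
3rd diffs: -12, -12 (constant).
So c_k = -2k^3 + k^2 + 2k - 3.
Evaluating at k = 8 gives c_8 = -947.

-947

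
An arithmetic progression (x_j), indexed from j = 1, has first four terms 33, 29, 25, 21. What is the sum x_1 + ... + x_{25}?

Common difference d = -4.
x_j = 33 + (j - 1)·(-4).
x_{25} = -63; S = 25·(33 + (-63))/2 = -375.

-375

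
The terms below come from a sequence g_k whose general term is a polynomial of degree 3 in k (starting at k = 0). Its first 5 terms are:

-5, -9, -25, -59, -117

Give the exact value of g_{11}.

1st diffs: -4, -16, -34, -58.
2nd diffs: -12, -18, -24.
3rd diffs: -6, -6 (constant).
So g_k = -k^3 - 3k^2 - 5.
Evaluating at k = 11 gives g_{11} = -1699.

-1699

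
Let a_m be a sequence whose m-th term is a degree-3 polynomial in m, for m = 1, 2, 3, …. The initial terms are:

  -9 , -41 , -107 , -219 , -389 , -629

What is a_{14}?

1st diffs: -32, -66, -112, -170, -240.
2nd diffs: -34, -46, -58, -70.
3rd diffs: -12, -12, -12 (constant).
So a_m = -2m^3 - 5m^2 - 3m + 1.
Evaluating at m = 14 gives a_{14} = -6509.

-6509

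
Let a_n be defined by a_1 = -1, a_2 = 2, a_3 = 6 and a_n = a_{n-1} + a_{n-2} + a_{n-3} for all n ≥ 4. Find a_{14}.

Applying the relation repeatedly:
a_4 = 7;  a_5 = 15;  a_6 = 28;  …;  a_{11} = 578;  a_{12} = 1063;  a_{13} = 1955;  a_{14} = 3596.

3596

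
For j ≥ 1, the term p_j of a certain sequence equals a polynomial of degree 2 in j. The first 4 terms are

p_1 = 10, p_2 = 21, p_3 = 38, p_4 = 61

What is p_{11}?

390

1st diffs: 11, 17, 23.
2nd diffs: 6, 6 (constant).
Newton forward-difference form: p_j = 10 + 11·C(j-1,1) + 6·C(j-1,2).
At j = 11: j-1 = 10, so p_{11} = 10 + 110 + 270 = 390.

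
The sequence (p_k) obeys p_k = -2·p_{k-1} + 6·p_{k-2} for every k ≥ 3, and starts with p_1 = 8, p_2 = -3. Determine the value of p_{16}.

-816253056

Applying the relation repeatedly:
p_3 = 54, p_4 = -126, p_5 = 576, …, p_{13} = 16846848, p_{14} = -61409088, p_{15} = 223899264, p_{16} = -816253056.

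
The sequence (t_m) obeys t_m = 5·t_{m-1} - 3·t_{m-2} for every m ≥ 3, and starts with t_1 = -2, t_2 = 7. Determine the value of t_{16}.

t_3 = 41;  t_4 = 184;  t_5 = 797;  …;  t_{13} = 93757262;  t_{14} = 403416463;  t_{15} = 1735810529;  t_{16} = 7468803256.

7468803256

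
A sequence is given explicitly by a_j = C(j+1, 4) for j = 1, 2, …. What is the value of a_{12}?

715

C(13, 4) = 715, so a_{12} = 715.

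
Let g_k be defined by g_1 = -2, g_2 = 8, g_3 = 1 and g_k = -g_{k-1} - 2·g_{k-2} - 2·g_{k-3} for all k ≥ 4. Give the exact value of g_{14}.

449

g_4 = -13;  g_5 = -5;  g_6 = 29;  …;  g_{11} = 31;  g_{12} = -223;  g_{13} = -65;  g_{14} = 449.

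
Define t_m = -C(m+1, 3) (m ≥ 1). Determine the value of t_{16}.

C(17, 3) = 680, so t_{16} = -680.

-680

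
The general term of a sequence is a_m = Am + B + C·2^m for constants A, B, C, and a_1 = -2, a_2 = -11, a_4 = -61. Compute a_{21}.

-8388622

The three given values yield: A + B + 2C = -2; 2A + B + 4C = -11; 4A + B + 16C = -61.
Subtracting the first from the second: A + 2C = -9.
Subtracting the second from the third: 2A + 12C = -50.
Solving: C = -4, A = -1, then B = 7.
Therefore a_{21} = -21 + 7 + (-4)·2097152 = -8388622.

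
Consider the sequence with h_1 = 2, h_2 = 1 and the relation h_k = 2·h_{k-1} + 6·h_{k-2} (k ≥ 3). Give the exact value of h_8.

6904

Applying the relation repeatedly:
h_3 = 14, h_4 = 34, h_5 = 152, h_6 = 508, h_7 = 1928, h_8 = 6904.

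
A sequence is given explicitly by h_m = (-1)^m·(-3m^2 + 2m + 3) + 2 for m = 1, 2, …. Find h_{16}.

-731

(-1)^16 = 1; -3m^2 + 2m + 3 at m=16 is -733; so h_{16} = -731.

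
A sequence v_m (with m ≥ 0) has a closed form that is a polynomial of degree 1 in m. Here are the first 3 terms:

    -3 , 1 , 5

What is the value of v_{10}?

1st diffs: 4, 4 (constant).
So v_m = 4m - 3.
Evaluating at m = 10 gives v_{10} = 37.

37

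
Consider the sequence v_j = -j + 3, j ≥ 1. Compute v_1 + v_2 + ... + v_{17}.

Over j = 1..17: Σj = 153.
Total = (-1)·153 + (3)·17 = -102.

-102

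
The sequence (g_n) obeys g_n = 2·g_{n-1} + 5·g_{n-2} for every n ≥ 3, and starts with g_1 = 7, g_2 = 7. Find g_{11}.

Applying the relation repeatedly:
g_3 = 49, g_4 = 133, g_5 = 511, g_6 = 1687, g_7 = 5929, g_8 = 20293, g_9 = 70231, g_{10} = 241927, g_{11} = 835009.

835009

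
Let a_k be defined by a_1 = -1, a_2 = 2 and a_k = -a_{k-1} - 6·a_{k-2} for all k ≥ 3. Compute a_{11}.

-7928

a_3 = 4;  a_4 = -16;  a_5 = -8;  a_6 = 104;  a_7 = -56;  a_8 = -568;  a_9 = 904;  a_{10} = 2504;  a_{11} = -7928.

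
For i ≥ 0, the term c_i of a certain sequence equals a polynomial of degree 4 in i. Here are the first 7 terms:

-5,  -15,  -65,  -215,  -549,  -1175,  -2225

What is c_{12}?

-27845

1st diffs: -10, -50, -150, -334, -626, -1050.
2nd diffs: -40, -100, -184, -292, -424.
3rd diffs: -60, -84, -108, -132.
4th diffs: -24, -24, -24 (constant).
Newton forward-difference form: c_i = -5 + (-10)·C(i,1) + (-40)·C(i,2) + (-60)·C(i,3) + (-24)·C(i,4).
At i = 12: i = 12, so c_{12} = -5 - 120 - 2640 - 13200 - 11880 = -27845.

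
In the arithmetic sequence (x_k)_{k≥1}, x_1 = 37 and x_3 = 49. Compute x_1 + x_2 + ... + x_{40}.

Common difference d = (49 - 37) / (3 - 1) = 6.
x_k = 37 + (k - 1)·6.
x_{40} = 271; S = 40·(37 + 271)/2 = 6160.

6160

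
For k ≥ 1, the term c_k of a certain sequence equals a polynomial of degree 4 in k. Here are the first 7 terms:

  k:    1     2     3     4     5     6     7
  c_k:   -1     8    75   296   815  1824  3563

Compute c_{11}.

24299

1st diffs: 9, 67, 221, 519, 1009, 1739.
2nd diffs: 58, 154, 298, 490, 730.
3rd diffs: 96, 144, 192, 240.
4th diffs: 48, 48, 48 (constant).
Newton forward-difference form: c_k = -1 + 9·C(k-1,1) + 58·C(k-1,2) + 96·C(k-1,3) + 48·C(k-1,4).
At k = 11: k-1 = 10, so c_{11} = -1 + 90 + 2610 + 11520 + 10080 = 24299.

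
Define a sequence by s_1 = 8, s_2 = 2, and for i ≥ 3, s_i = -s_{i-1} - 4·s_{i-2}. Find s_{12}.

Applying the relation repeatedly:
s_3 = -34; s_4 = 26; s_5 = 110; s_6 = -214; s_7 = -226; s_8 = 1082; s_9 = -178; s_{10} = -4150; s_{11} = 4862; s_{12} = 11738.

11738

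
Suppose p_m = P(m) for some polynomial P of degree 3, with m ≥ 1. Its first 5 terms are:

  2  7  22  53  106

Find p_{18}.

5527

1st diffs: 5, 15, 31, 53.
2nd diffs: 10, 16, 22.
3rd diffs: 6, 6 (constant).
So p_m = m^3 - m^2 + m + 1.
Evaluating at m = 18 gives p_{18} = 5527.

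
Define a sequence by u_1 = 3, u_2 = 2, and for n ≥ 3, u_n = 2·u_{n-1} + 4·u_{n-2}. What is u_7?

1472

Iterate the recurrence:
u_3 = 16, u_4 = 40, u_5 = 144, u_6 = 448, u_7 = 1472.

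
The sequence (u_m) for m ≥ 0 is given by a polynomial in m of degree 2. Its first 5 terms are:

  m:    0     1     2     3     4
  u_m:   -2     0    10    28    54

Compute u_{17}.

1120

1st diffs: 2, 10, 18, 26.
2nd diffs: 8, 8, 8 (constant).
Newton forward-difference form: u_m = -2 + 2·C(m,1) + 8·C(m,2).
At m = 17: m = 17, so u_{17} = -2 + 34 + 1088 = 1120.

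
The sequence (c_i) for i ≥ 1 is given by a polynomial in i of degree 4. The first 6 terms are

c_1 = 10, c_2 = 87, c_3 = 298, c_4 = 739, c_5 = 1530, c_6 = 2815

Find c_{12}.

31987

1st diffs: 77, 211, 441, 791, 1285.
2nd diffs: 134, 230, 350, 494.
3rd diffs: 96, 120, 144.
4th diffs: 24, 24 (constant).
Newton forward-difference form: c_i = 10 + 77·C(i-1,1) + 134·C(i-1,2) + 96·C(i-1,3) + 24·C(i-1,4).
At i = 12: i-1 = 11, so c_{12} = 10 + 847 + 7370 + 15840 + 7920 = 31987.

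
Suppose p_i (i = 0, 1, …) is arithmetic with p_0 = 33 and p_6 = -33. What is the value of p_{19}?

Common difference d = (-33 - 33) / (6 - 0) = -11.
p_i = 33 + (i - 0)·(-11).
p_{19} = 33 + 19·(-11) = -176.

-176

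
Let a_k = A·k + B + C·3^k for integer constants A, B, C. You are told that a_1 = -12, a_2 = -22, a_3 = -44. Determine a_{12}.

Plug in k = 1, 2, 3: A + B + 3C = -12; 2A + B + 9C = -22; 3A + B + 27C = -44.
Subtracting the first from the second: A + 6C = -10.
Subtracting the second from the third: A + 18C = -22.
Solving: C = -1, A = -4, then B = -5.
So a_k = -4·k + (-5) + (-1)·3^k; at k=12 this is -531494.

-531494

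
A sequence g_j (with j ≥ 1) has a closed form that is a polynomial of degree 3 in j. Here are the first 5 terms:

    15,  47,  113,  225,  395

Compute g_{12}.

4217

1st diffs: 32, 66, 112, 170.
2nd diffs: 34, 46, 58.
3rd diffs: 12, 12 (constant).
Newton forward-difference form: g_j = 15 + 32·C(j-1,1) + 34·C(j-1,2) + 12·C(j-1,3).
At j = 12: j-1 = 11, so g_{12} = 15 + 352 + 1870 + 1980 = 4217.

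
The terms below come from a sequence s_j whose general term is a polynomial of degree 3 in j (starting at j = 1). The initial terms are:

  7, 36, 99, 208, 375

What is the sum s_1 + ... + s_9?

1st diffs: 29, 63, 109, 167.
2nd diffs: 34, 46, 58.
3rd diffs: 12, 12 (constant).
Newton forward-difference form: s_j = 7 + 29·C(j-1,1) + 34·C(j-1,2) + 12·C(j-1,3).
Continuing: 612, 931, 1344, 1863.
Summing j = 1..9 (9 terms) gives 5475.

5475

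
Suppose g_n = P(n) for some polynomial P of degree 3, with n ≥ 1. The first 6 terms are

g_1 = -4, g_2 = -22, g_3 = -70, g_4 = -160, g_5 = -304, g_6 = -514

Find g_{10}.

1st diffs: -18, -48, -90, -144, -210.
2nd diffs: -30, -42, -54, -66.
3rd diffs: -12, -12, -12 (constant).
Newton forward-difference form: g_n = -4 + (-18)·C(n-1,1) + (-30)·C(n-1,2) + (-12)·C(n-1,3).
At n = 10: n-1 = 9, so g_{10} = -4 - 162 - 1080 - 1008 = -2254.

-2254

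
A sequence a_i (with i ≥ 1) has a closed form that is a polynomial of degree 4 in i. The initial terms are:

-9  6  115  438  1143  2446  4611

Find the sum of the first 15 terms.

1st diffs: 15, 109, 323, 705, 1303, 2165.
2nd diffs: 94, 214, 382, 598, 862.
3rd diffs: 120, 168, 216, 264.
4th diffs: 48, 48, 48 (constant).
Newton forward-difference form: a_i = -9 + 15·C(i-1,1) + 94·C(i-1,2) + 120·C(i-1,3) + 48·C(i-1,4).
Continuing: …, 7950, 12823, 19638, 28851, …, a_{15} = 100483.
Summing i = 1..15 (15 terms) gives 352154.

352154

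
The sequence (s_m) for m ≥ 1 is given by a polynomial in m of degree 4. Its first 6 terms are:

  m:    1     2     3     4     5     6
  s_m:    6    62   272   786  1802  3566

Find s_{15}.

1st diffs: 56, 210, 514, 1016, 1764.
2nd diffs: 154, 304, 502, 748.
3rd diffs: 150, 198, 246.
4th diffs: 48, 48 (constant).
So s_m = 2m^4 + 5m^3 - 3m^2 + 2.
Evaluating at m = 15 gives s_{15} = 117452.

117452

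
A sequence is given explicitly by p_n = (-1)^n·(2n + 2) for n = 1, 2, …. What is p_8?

18

(-1)^8 = 1; 2n + 2 at n=8 is 18; so p_8 = 18.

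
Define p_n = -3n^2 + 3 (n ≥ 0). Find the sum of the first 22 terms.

Over n = 0..21: Σn = 231, Σn² = 3311.
Total = (-3)·3311 + (3)·22 = -9867.

-9867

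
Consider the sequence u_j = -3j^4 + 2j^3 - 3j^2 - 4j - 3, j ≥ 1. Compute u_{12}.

-59235

u_{12} = -3·12^4 + 2·12^3 - 3·12^2 - 4·12 - 3 = -59235.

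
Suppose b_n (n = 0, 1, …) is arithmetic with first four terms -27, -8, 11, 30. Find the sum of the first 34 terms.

Common difference d = 19.
b_n = -27 + (n - 0)·19.
b_{33} = 600; S = 34·(-27 + 600)/2 = 9741.

9741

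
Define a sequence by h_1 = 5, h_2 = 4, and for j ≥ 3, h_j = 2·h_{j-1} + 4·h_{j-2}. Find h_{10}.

Compute successive terms:
h_3 = 28, h_4 = 72, h_5 = 256, h_6 = 800, h_7 = 2624, h_8 = 8448, h_9 = 27392, h_{10} = 88576.

88576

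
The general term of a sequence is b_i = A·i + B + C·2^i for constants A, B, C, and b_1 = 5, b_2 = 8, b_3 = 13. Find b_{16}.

65554

At i = 1, 2, 3: A + B + 2C = 5; 2A + B + 4C = 8; 3A + B + 8C = 13.
Subtracting the first from the second: A + 2C = 3.
Subtracting the second from the third: A + 4C = 5.
Solving: C = 1, A = 1, then B = 2.
Hence b_{16} = 1·16 + 2 + 1·65536 = 65554.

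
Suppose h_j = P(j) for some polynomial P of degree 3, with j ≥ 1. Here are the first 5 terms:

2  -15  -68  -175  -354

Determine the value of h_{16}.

1st diffs: -17, -53, -107, -179.
2nd diffs: -36, -54, -72.
3rd diffs: -18, -18 (constant).
So h_j = -3j^3 + 4j + 1.
Evaluating at j = 16 gives h_{16} = -12223.

-12223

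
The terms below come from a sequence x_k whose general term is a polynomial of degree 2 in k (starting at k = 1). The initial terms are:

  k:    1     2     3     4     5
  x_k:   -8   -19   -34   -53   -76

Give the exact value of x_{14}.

-463

1st diffs: -11, -15, -19, -23.
2nd diffs: -4, -4, -4 (constant).
So x_k = -2k^2 - 5k - 1.
Evaluating at k = 14 gives x_{14} = -463.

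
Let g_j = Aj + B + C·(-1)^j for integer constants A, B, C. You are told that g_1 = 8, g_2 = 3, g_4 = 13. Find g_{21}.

Plug in j = 1, 2, 4: A + B - C = 8; 2A + B + C = 3; 4A + B + C = 13.
Subtracting the first from the second: A + 2C = -5.
Subtracting the second from the third: 2A = 10.
Solving: C = -5, A = 5, then B = -2.
So g_j = 5·j + (-2) + (-5)·(-1)^j; at j=21 this is 108.

108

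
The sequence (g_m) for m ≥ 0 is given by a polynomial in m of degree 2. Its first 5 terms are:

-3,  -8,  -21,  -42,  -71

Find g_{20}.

-1623

1st diffs: -5, -13, -21, -29.
2nd diffs: -8, -8, -8 (constant).
So g_m = -4m^2 - m - 3.
Evaluating at m = 20 gives g_{20} = -1623.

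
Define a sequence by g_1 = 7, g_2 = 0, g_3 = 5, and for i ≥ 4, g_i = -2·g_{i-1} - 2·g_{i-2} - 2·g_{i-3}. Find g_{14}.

g_4 = -24;  g_5 = 38;  g_6 = -38;  …;  g_{11} = 344;  g_{12} = -536;  g_{13} = 880;  g_{14} = -1376.

-1376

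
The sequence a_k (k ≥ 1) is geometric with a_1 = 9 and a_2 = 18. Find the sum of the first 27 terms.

1207959543

Common ratio r = 2.
a_k = 9·2^(k-1).
S = 9·(2^27 - 1)/(2 - 1) = 9·(134217728 - 1)/(1) = 1207959543.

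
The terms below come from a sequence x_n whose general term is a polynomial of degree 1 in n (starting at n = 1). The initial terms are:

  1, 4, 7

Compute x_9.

25

1st diffs: 3, 3 (constant).
So x_n = 3n - 2.
Evaluating at n = 9 gives x_9 = 25.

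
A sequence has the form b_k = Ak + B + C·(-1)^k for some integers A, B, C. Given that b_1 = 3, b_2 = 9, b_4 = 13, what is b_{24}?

53

The three given values yield: A + B - C = 3; 2A + B + C = 9; 4A + B + C = 13.
Subtracting the first from the second: A + 2C = 6.
Subtracting the second from the third: 2A = 4.
Solving: C = 2, A = 2, then B = 3.
Therefore b_{24} = 48 + 3 + 2·1 = 53.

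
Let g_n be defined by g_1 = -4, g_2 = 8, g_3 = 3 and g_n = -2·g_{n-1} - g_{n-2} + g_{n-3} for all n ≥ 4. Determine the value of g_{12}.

537

Applying the relation repeatedly:
g_4 = -18;  g_5 = 41;  g_6 = -61;  g_7 = 63;  g_8 = -24;  g_9 = -76;  g_{10} = 239;  g_{11} = -426;  g_{12} = 537.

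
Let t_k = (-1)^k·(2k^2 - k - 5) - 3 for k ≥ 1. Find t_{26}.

1318

(-1)^26 = 1; 2k^2 - k - 5 at k=26 is 1321; so t_{26} = 1318.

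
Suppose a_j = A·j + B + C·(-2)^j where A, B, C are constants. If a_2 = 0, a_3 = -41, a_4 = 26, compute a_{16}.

196526

Plug in j = 2, 3, 4: 2A + B + 4C = 0; 3A + B - 8C = -41; 4A + B + 16C = 26.
Subtracting the first from the second: A - 12C = -41.
Subtracting the second from the third: A + 24C = 67.
Solving: C = 3, A = -5, then B = -2.
Hence a_{16} = -5·16 + (-2) + 3·65536 = 196526.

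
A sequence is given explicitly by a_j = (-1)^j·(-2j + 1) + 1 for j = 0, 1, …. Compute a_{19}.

(-1)^19 = -1; -2j + 1 at j=19 is -37; so a_{19} = 38.

38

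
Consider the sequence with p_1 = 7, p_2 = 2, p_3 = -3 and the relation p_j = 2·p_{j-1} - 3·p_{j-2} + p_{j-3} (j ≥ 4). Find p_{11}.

-3

Iterate the recurrence:
p_4 = -5;  p_5 = 1;  p_6 = 14;  p_7 = 20;  p_8 = -1;  p_9 = -48;  p_{10} = -73;  p_{11} = -3.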